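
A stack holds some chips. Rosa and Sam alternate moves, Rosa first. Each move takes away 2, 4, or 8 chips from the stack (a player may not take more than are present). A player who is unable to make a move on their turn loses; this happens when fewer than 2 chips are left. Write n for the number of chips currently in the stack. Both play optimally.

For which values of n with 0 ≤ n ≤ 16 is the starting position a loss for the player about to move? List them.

0, 1, 6, 7, 12, 13

Use the standard recursion: the mover loses at a terminal position; elsewhere, the mover wins exactly when some move hands the opponent an L position.
n=0: no move → L
n=1: no move → L
n=2: reaches L-position 0 → W
n=3: reaches L-position 1 → W
n=4: reaches L-position 0 → W
n=5: reaches L-position 1 → W
n=6: only reaches 4(W), 2(W), all W → L
n=7: only reaches 5(W), 3(W), all W → L
n=8: reaches L-position 6 → W
n=9: reaches L-position 7 → W
n=10: reaches L-position 6 → W
n=11: reaches L-position 7 → W
n=12: only reaches 10(W), 8(W), 4(W), all W → L
n=13: only reaches 11(W), 9(W), 5(W), all W → L
n=14: reaches L-position 12 → W
n=15: reaches L-position 13 → W
n=16: reaches L-position 12 → W
The losing starting values of n are exactly the entries labelled L in this table (6 of them).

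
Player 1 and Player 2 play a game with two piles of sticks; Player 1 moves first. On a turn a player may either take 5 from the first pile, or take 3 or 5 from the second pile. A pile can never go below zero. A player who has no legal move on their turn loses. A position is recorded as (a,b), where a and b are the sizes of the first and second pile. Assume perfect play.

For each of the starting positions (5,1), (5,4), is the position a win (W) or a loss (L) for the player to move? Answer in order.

(5,1): W, (5,4): L

Classify positions by backward induction: terminal positions (no move available) are L. From any other position, the mover wins iff some move reaches an L.
No move ever increases a pile, so every position that can arise here has a ≤ 5 and b ≤ 4; it is enough to label the cells with 0 ≤ a ≤ 5 and 0 ≤ b ≤ 4.
Every move lowers a or b (never raises either), so fill the grid row by row in increasing a, and left to right within a row: each cell's successors are then already labelled.
      b=0  b=1  b=2  b=3  b=4
a=0:    L    L    L    W    W
a=1:    L    L    L    W    W
a=2:    L    L    L    W    W
a=3:    L    L    L    W    W
a=4:    L    L    L    W    W
a=5:    W    W    W    L    L
Cells with no legal move (terminal, hence L): (0,0), (0,1), (0,2), (1,0), (1,1), (1,2), (2,0), (2,1), (2,2), (3,0), (3,1), (3,2), (4,0), (4,1), (4,2).
The remaining L cells, each justified by listing all of its moves:
(5,3): L (options (0,3)(W), (5,0)(W) are all W)
(5,4): L (options (0,4)(W), (5,1)(W) are all W)
Every other cell has at least one move into one of the L cells above, so it is W.
(5,1): the move to (0,1) reaches an L cell, so W
(5,4): one of the L cells justified above, so L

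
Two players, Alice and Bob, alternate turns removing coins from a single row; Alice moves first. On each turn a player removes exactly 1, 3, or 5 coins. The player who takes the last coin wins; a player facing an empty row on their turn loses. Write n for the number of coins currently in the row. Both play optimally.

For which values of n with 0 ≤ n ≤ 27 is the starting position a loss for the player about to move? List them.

0, 2, 4, 6, 8, 10, 12, 14, 16, 18, 20, 22, 24, 26

Classify positions by backward induction: terminal positions (no move available) are L. From any other position, the mover wins iff some move reaches an L.
n=0: no move → L
n=1: W (go to 0, an L position)
n=2: L (sole option 1(W) is W)
n=3: W (go to 2, an L position)
n=4: L (options 3(W), 1(W) are all W)
n=5: W (go to 4, an L position)
n=6: L (options 5(W), 3(W), 1(W) are all W)
n=7: W (go to 6, an L position)
n=8: L (options 7(W), 5(W), 3(W) are all W)
n=9: W (go to 8, an L position)
n=10: L (options 9(W), 7(W), 5(W) are all W)
n=11: W (go to 10, an L position)
n=12: L (options 11(W), 9(W), 7(W) are all W)
n=13: W (go to 12, an L position)
n=14: L (options 13(W), 11(W), 9(W) are all W)
n=15: W (go to 14, an L position)
n=16: L (options 15(W), 13(W), 11(W) are all W)
n=17: W (go to 16, an L position)
n=18: L (options 17(W), 15(W), 13(W) are all W)
n=19: W (go to 18, an L position)
n=20: L (options 19(W), 17(W), 15(W) are all W)
n=21: W (go to 20, an L position)
n=22: L (options 21(W), 19(W), 17(W) are all W)
n=23: W (go to 22, an L position)
n=24: L (options 23(W), 21(W), 19(W) are all W)
n=25: W (go to 24, an L position)
n=26: L (options 25(W), 23(W), 21(W) are all W)
n=27: W (go to 26, an L position)
The losing starting values of n are exactly the entries labelled L in this table (14 of them).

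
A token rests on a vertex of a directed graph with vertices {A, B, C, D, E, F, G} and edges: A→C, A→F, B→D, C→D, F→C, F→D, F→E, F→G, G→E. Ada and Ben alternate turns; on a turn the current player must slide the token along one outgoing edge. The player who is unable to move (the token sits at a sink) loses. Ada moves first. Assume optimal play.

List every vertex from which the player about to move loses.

A, D, E

Build the W/L table. Terminal = L. A non-terminal position is W if it has a move to some L; otherwise it is L.
Every edge goes from a vertex to one that appears earlier in the order D, E, G, C, F, A, B, so processing vertices in that order labels each vertex after all of its successors.
D: no outgoing edge → L
E: no outgoing edge → L
G: reaches L-position E → W
C: reaches L-position D → W
F: reaches L-position E → W
A: only reaches F(W), C(W), all W → L
B: reaches L-position D → W
The losing starting vertices are exactly the entries labelled L in this table (3 of them).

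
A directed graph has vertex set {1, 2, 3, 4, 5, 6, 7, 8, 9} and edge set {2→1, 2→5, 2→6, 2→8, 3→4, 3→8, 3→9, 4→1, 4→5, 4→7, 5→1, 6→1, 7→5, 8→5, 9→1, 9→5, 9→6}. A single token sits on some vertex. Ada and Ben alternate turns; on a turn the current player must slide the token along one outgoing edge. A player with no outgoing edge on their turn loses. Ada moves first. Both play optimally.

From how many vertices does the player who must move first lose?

3

Build the W/L table. Terminal = L. A non-terminal position is W if it has a move to some L; otherwise it is L.
Every edge goes from a vertex to one that appears earlier in the order 1, 6, 5, 8, 9, 7, 4, 3, 2, so processing vertices in that order labels each vertex after all of its successors.
1: no outgoing edge → L
6: can move to 1, which is L ⇒ W
5: can move to 1, which is L ⇒ W
8: the only move is to 5(W), a W ⇒ L
9: can move to 1, which is L ⇒ W
7: the only move is to 5(W), a W ⇒ L
4: can move to 7, which is L ⇒ W
3: can move to 8, which is L ⇒ W
2: can move to 8, which is L ⇒ W
The L vertices are 1, 7, 8; that is 3 in all.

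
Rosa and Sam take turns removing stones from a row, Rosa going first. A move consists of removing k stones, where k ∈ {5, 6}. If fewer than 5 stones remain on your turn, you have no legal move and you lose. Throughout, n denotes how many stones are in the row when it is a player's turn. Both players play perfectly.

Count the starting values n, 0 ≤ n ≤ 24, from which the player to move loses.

Use the standard recursion: the mover loses at a terminal position; elsewhere, the mover wins exactly when some move hands the opponent an L position.
n=0: no move → L
n=1: no move → L
n=2: no move → L
n=3: no move → L
n=4: no move → L
n=5: reaches L-position 0 → W
n=6: reaches L-position 1 → W
n=7: reaches L-position 2 → W
n=8: reaches L-position 3 → W
n=9: reaches L-position 4 → W
n=10: reaches L-position 4 → W
n=11: only reaches 6(W), 5(W), all W → L
n=12: only reaches 7(W), 6(W), all W → L
n=13: only reaches 8(W), 7(W), all W → L
n=14: only reaches 9(W), 8(W), all W → L
n=15: only reaches 10(W), 9(W), all W → L
n=16: reaches L-position 11 → W
n=17: reaches L-position 12 → W
n=18: reaches L-position 13 → W
n=19: reaches L-position 14 → W
n=20: reaches L-position 15 → W
n=21: reaches L-position 15 → W
n=22: only reaches 17(W), 16(W), all W → L
n=23: only reaches 18(W), 17(W), all W → L
n=24: only reaches 19(W), 18(W), all W → L
L entries with 0 ≤ n ≤ 24: n = 0, 1, 2, 3, 4, 11, 12, 13, 14, 15, 22, 23, 24; that makes 13.

13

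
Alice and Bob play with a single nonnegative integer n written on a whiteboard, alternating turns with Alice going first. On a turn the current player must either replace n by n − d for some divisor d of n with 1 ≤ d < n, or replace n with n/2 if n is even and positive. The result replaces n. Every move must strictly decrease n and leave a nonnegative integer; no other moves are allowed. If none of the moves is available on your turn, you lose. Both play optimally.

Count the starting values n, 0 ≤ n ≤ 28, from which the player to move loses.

Positions with no move are L. A position that does have a move is losing for the player to move precisely when every available move leads to a winning position for the opponent. Fill in the labels:
n=0: no move → L
n=1: no move → L
n=2: can move to 1, which is L ⇒ W
n=3: the only move is to 2(W), a W ⇒ L
n=4: can move to 3, which is L ⇒ W
n=5: the only move is to 4(W), a W ⇒ L
n=6: can move to 3, which is L ⇒ W
n=7: the only move is to 6(W), a W ⇒ L
n=8: can move to 7, which is L ⇒ W
n=9: moves to 6(W), 8(W); every one is W ⇒ L
n=10: can move to 5, which is L ⇒ W
n=11: the only move is to 10(W), a W ⇒ L
n=12: can move to 9, which is L ⇒ W
n=13: the only move is to 12(W), a W ⇒ L
n=14: can move to 7, which is L ⇒ W
n=15: moves to 10(W), 12(W), 14(W); every one is W ⇒ L
n=16: can move to 15, which is L ⇒ W
n=17: the only move is to 16(W), a W ⇒ L
n=18: can move to 9, which is L ⇒ W
n=19: the only move is to 18(W), a W ⇒ L
n=20: can move to 15, which is L ⇒ W
n=21: moves to 14(W), 18(W), 20(W); every one is W ⇒ L
n=22: can move to 11, which is L ⇒ W
n=23: the only move is to 22(W), a W ⇒ L
n=24: can move to 21, which is L ⇒ W
n=25: moves to 20(W), 24(W); every one is W ⇒ L
n=26: can move to 13, which is L ⇒ W
n=27: moves to 18(W), 24(W), 26(W); every one is W ⇒ L
n=28: can move to 21, which is L ⇒ W
L entries with 0 ≤ n ≤ 28: n = 0, 1, 3, 5, 7, 9, 11, 13, 15, 17, 19, 21, 23, 25, 27; that makes 15.

15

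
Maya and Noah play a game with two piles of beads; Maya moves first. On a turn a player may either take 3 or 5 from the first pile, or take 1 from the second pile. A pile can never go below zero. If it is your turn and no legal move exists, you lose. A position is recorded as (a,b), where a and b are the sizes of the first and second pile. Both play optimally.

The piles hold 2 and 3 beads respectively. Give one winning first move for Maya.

Move to (2,2).

Use the standard recursion: the mover loses at a terminal position; elsewhere, the mover wins exactly when some move hands the opponent an L position.
No move ever increases a pile, so every position that can arise here has a ≤ 2 and b ≤ 3; it is enough to label the cells with 0 ≤ a ≤ 2 and 0 ≤ b ≤ 3.
Every move lowers a or b (never raises either), so fill the grid row by row in increasing a, and left to right within a row: each cell's successors are then already labelled.
      b=0  b=1  b=2  b=3
a=0:    L    W    L    W
a=1:    L    W    L    W
a=2:    L    W    L    W
Cells with no legal move (terminal, hence L): (0,0), (1,0), (2,0).
The remaining L cells, each justified by listing all of its moves:
(0,2): →(0,1)(W) only, which is W, so L
(1,2): →(1,1)(W) only, which is W, so L
(2,2): →(2,1)(W) only, which is W, so L
Every other cell has at least one move into one of the L cells above, so it is W.
From (2,3), the L positions reachable in one move are: (2,2).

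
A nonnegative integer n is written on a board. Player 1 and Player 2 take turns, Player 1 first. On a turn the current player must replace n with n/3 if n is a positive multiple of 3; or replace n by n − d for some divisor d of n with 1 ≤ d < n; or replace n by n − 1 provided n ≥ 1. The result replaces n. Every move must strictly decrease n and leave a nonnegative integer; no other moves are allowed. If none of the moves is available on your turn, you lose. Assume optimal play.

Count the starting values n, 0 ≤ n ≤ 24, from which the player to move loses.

Label each position W (a win for the player to move) or L (a loss). A position with no legal move is L; any other position is W exactly when some move reaches an L, and L when every move reaches a W.
n=0: no move → L
n=1: reaches L-position 0 → W
n=2: only reaches 1(W), which is W → L
n=3: reaches L-position 2 → W
n=4: reaches L-position 2 → W
n=5: only reaches 4(W), which is W → L
n=6: reaches L-position 2 → W
n=7: only reaches 6(W), which is W → L
n=8: reaches L-position 7 → W
n=9: only reaches 3(W), 6(W), 8(W), all W → L
n=10: reaches L-position 5 → W
n=11: only reaches 10(W), which is W → L
n=12: reaches L-position 9 → W
n=13: only reaches 12(W), which is W → L
n=14: reaches L-position 7 → W
n=15: reaches L-position 5 → W
n=16: only reaches 8(W), 12(W), 14(W), 15(W), all W → L
n=17: reaches L-position 16 → W
n=18: reaches L-position 9 → W
n=19: only reaches 18(W), which is W → L
n=20: reaches L-position 16 → W
n=21: reaches L-position 7 → W
n=22: reaches L-position 11 → W
n=23: only reaches 22(W), which is W → L
n=24: reaches L-position 16 → W
L entries with 0 ≤ n ≤ 24: n = 0, 2, 5, 7, 9, 11, 13, 16, 19, 23; that makes 10.

10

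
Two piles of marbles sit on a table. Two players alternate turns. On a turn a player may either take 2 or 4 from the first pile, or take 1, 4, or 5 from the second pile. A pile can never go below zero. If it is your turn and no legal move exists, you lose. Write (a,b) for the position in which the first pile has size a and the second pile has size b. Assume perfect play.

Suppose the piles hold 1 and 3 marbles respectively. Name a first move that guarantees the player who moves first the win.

Move to (1,2).

Compute win/loss labels from the base case upward. A position with no move is L. Any other position is W if it can reach an L in one move, else L.
No move ever increases a pile, so every position that can arise here has a ≤ 1 and b ≤ 3; it is enough to label the cells with 0 ≤ a ≤ 1 and 0 ≤ b ≤ 3.
Every move lowers a or b (never raises either), so fill the grid row by row in increasing a, and left to right within a row: each cell's successors are then already labelled.
      b=0  b=1  b=2  b=3
a=0:    L    W    L    W
a=1:    L    W    L    W
Cells with no legal move (terminal, hence L): (0,0), (1,0).
The remaining L cells, each justified by listing all of its moves:
(0,2): →(0,1)(W) only, which is W, so L
(1,2): →(1,1)(W) only, which is W, so L
Every other cell has at least one move into one of the L cells above, so it is W.
From (1,3), the L positions reachable in one move are: (1,2).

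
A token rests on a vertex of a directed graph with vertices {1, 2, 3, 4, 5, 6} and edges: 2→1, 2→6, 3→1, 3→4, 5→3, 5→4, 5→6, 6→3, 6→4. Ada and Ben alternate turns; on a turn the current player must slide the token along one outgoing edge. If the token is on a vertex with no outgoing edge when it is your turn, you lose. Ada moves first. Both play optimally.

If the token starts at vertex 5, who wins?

Ada wins.

Use the standard recursion: the mover loses at a terminal position; elsewhere, the mover wins exactly when some move hands the opponent an L position.
Every edge goes from a vertex to one that appears earlier in the order 4, 1, 3, 6, 5, 2, so processing vertices in that order labels each vertex after all of its successors.
4: no outgoing edge → L
1: no outgoing edge → L
3: →1(L), so W
6: →4(L), so W
5: →4(L), so W
2: →1(L), so W
The starting position 5 is W: Ada should move to 4, handing over an L position.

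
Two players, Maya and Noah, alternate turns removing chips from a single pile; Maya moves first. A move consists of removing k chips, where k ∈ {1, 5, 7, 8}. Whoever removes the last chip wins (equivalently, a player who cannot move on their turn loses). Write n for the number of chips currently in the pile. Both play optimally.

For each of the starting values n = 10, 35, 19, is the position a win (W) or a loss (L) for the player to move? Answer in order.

10: W, 35: W, 19: L

Compute win/loss labels from the base case upward. A position with no move is L. Any other position is W if it can reach an L in one move, else L.
n=0: no move → L
n=1: reaches L-position 0 → W
n=2: only reaches 1(W), which is W → L
n=3: reaches L-position 2 → W
n=4: only reaches 3(W), which is W → L
n=5: reaches L-position 4 → W
n=6: only reaches 5(W), 1(W), all W → L
n=7: reaches L-position 6 → W
n=8: reaches L-position 0 → W
n=9: reaches L-position 4 → W
n=10: reaches L-position 2 → W
n=11: reaches L-position 6 → W
n=12: reaches L-position 4 → W
n=13: reaches L-position 6 → W
n=14: reaches L-position 6 → W
n=15: only reaches 14(W), 10(W), 8(W), 7(W), all W → L
n=16: reaches L-position 15 → W
n=17: only reaches 16(W), 12(W), 10(W), 9(W), all W → L
n=18: reaches L-position 17 → W
n=19: only reaches 18(W), 14(W), 12(W), 11(W), all W → L
n=20: reaches L-position 19 → W
n=21: only reaches 20(W), 16(W), 14(W), 13(W), all W → L
n=22: reaches L-position 21 → W
n=23: reaches L-position 15 → W
n=24: reaches L-position 19 → W
n=25: reaches L-position 17 → W
n=26: reaches L-position 21 → W
n=27: reaches L-position 19 → W
n=28: reaches L-position 21 → W
n=29: reaches L-position 21 → W
n=30: only reaches 29(W), 25(W), 23(W), 22(W), all W → L
n=31: reaches L-position 30 → W
n=32: only reaches 31(W), 27(W), 25(W), 24(W), all W → L
n=33: reaches L-position 32 → W
n=34: only reaches 33(W), 29(W), 27(W), 26(W), all W → L
n=35: reaches L-position 34 → W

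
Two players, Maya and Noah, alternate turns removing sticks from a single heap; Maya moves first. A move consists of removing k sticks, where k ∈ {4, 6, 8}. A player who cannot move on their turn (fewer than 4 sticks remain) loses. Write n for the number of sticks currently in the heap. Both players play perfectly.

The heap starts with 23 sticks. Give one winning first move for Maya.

Remove 8, leaving 15.

Work bottom-up. With no move the player to move loses. Otherwise the position is W if at least one move leads to an L position for the opponent, and L if every move leads to a W.
n=0: no move → L
n=1: no move → L
n=2: no move → L
n=3: no move → L
n=4: →0(L), so W
n=5: →1(L), so W
n=6: →2(L), so W
n=7: →3(L), so W
n=8: →2(L), so W
n=9: →3(L), so W
n=10: →2(L), so W
n=11: →3(L), so W
n=12: →8(W), 6(W), 4(W) — all W, so L
n=13: →9(W), 7(W), 5(W) — all W, so L
n=14: →10(W), 8(W), 6(W) — all W, so L
n=15: →11(W), 9(W), 7(W) — all W, so L
n=16: →12(L), so W
n=17: →13(L), so W
n=18: →14(L), so W
n=19: →15(L), so W
n=20: →14(L), so W
n=21: →15(L), so W
n=22: →14(L), so W
n=23: →15(L), so W
From 23, the L positions reachable in one move are: 15.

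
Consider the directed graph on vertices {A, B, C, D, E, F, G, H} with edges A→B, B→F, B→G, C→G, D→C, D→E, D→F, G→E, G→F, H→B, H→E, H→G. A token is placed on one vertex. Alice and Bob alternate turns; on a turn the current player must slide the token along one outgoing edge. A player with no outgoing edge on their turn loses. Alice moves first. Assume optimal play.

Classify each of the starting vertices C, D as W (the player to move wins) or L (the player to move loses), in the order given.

Label each position W (a win for the player to move) or L (a loss). A position with no legal move is L; any other position is W exactly when some move reaches an L, and L when every move reaches a W.
Every edge goes from a vertex to one that appears earlier in the order E, F, G, B, C, H, A, D, so processing vertices in that order labels each vertex after all of its successors.
E: no outgoing edge → L
F: no outgoing edge → L
G: W (go to F, an L position)
B: W (go to F, an L position)
C: L (sole option G(W) is W)
H: W (go to E, an L position)
A: L (sole option B(W) is W)
D: W (go to C, an L position)

C: L, D: W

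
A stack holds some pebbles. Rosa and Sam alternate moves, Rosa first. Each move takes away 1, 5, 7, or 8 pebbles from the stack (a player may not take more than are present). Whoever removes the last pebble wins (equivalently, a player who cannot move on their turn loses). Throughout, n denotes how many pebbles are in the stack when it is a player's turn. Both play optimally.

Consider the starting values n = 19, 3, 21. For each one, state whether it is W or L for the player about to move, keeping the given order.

19: L, 3: W, 21: L

Label each position W (a win for the player to move) or L (a loss). A position with no legal move is L; any other position is W exactly when some move reaches an L, and L when every move reaches a W.
n=0: no move → L
n=1: can move to 0, which is L ⇒ W
n=2: the only move is to 1(W), a W ⇒ L
n=3: can move to 2, which is L ⇒ W
n=4: the only move is to 3(W), a W ⇒ L
n=5: can move to 4, which is L ⇒ W
n=6: moves to 5(W), 1(W); every one is W ⇒ L
n=7: can move to 6, which is L ⇒ W
n=8: can move to 0, which is L ⇒ W
n=9: can move to 4, which is L ⇒ W
n=10: can move to 2, which is L ⇒ W
n=11: can move to 6, which is L ⇒ W
n=12: can move to 4, which is L ⇒ W
n=13: can move to 6, which is L ⇒ W
n=14: can move to 6, which is L ⇒ W
n=15: moves to 14(W), 10(W), 8(W), 7(W); every one is W ⇒ L
n=16: can move to 15, which is L ⇒ W
n=17: moves to 16(W), 12(W), 10(W), 9(W); every one is W ⇒ L
n=18: can move to 17, which is L ⇒ W
n=19: moves to 18(W), 14(W), 12(W), 11(W); every one is W ⇒ L
n=20: can move to 19, which is L ⇒ W
n=21: moves to 20(W), 16(W), 14(W), 13(W); every one is W ⇒ L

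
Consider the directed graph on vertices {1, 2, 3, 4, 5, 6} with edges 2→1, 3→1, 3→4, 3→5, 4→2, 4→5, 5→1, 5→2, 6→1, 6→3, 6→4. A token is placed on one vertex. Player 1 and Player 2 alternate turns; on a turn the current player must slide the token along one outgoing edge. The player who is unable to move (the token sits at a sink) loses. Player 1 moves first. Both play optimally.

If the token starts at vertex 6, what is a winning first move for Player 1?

Move to 4.

Classify positions by backward induction: terminal positions (no move available) are L. From any other position, the mover wins iff some move reaches an L.
Every edge goes from a vertex to one that appears earlier in the order 1, 2, 5, 4, 3, 6, so processing vertices in that order labels each vertex after all of its successors.
1: no outgoing edge → L
2: →1(L), so W
5: →1(L), so W
4: →5(W), 2(W) — all W, so L
3: →4(L), so W
6: →4(L), so W
From 6, the L positions reachable in one move are: 4, 1. Any move reaching one of these is winning.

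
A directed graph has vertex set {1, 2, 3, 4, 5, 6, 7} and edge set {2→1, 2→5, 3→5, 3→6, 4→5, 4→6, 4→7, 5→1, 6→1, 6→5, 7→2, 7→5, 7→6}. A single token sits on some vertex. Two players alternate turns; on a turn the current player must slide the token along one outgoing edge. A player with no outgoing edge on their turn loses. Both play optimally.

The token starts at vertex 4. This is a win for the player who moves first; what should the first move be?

Move to 7.

Use the standard recursion: the mover loses at a terminal position; elsewhere, the mover wins exactly when some move hands the opponent an L position.
Every edge goes from a vertex to one that appears earlier in the order 1, 5, 6, 2, 7, 3, 4, so processing vertices in that order labels each vertex after all of its successors.
1: no outgoing edge → L
5: →1(L), so W
6: →1(L), so W
2: →1(L), so W
7: →2(W), 6(W), 5(W) — all W, so L
3: →6(W), 5(W) — all W, so L
4: →7(L), so W
From 4, the L positions reachable in one move are: 7.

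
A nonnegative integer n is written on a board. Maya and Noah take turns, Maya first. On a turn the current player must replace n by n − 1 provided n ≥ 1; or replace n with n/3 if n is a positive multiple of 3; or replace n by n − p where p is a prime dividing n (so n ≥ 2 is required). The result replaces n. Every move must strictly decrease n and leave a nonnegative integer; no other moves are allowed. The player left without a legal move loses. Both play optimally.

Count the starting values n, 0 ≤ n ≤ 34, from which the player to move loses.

Compute win/loss labels from the base case upward. A position with no move is L. Any other position is W if it can reach an L in one move, else L.
n=0: no move → L
n=1: W (go to 0, an L position)
n=2: W (go to 0, an L position)
n=3: W (go to 0, an L position)
n=4: L (options 2(W), 3(W) are all W)
n=5: W (go to 0, an L position)
n=6: W (go to 4, an L position)
n=7: W (go to 0, an L position)
n=8: L (options 6(W), 7(W) are all W)
n=9: W (go to 8, an L position)
n=10: W (go to 8, an L position)
n=11: W (go to 0, an L position)
n=12: W (go to 4, an L position)
n=13: W (go to 0, an L position)
n=14: L (options 7(W), 12(W), 13(W) are all W)
n=15: W (go to 14, an L position)
n=16: W (go to 14, an L position)
n=17: W (go to 0, an L position)
n=18: L (options 6(W), 15(W), 16(W), 17(W) are all W)
n=19: W (go to 0, an L position)
n=20: W (go to 18, an L position)
n=21: W (go to 14, an L position)
n=22: L (options 11(W), 20(W), 21(W) are all W)
n=23: W (go to 0, an L position)
n=24: W (go to 8, an L position)
n=25: L (options 20(W), 24(W) are all W)
n=26: W (go to 25, an L position)
n=27: L (options 9(W), 24(W), 26(W) are all W)
n=28: W (go to 27, an L position)
n=29: W (go to 0, an L position)
n=30: W (go to 25, an L position)
n=31: W (go to 0, an L position)
n=32: L (options 30(W), 31(W) are all W)
n=33: W (go to 22, an L position)
n=34: W (go to 32, an L position)
L entries with 0 ≤ n ≤ 34: n = 0, 4, 8, 14, 18, 22, 25, 27, 32; that makes 9.

9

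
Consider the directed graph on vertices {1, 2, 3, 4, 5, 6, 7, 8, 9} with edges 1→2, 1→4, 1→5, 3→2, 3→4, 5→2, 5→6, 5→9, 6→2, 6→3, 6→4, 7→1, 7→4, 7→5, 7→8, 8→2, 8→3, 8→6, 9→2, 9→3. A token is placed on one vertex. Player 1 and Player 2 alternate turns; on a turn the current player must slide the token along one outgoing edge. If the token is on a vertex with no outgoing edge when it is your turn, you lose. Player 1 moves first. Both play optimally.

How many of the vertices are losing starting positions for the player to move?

2

Work bottom-up. With no move the player to move loses. Otherwise the position is W if at least one move leads to an L position for the opponent, and L if every move leads to a W.
Every edge goes from a vertex to one that appears earlier in the order 2, 4, 3, 9, 6, 5, 8, 1, 7, so processing vertices in that order labels each vertex after all of its successors.
2: no outgoing edge → L
4: no outgoing edge → L
3: reaches L-position 4 → W
9: reaches L-position 2 → W
6: reaches L-position 4 → W
5: reaches L-position 2 → W
8: reaches L-position 2 → W
1: reaches L-position 4 → W
7: reaches L-position 4 → W
The L vertices are 2, 4; that is 2 in all.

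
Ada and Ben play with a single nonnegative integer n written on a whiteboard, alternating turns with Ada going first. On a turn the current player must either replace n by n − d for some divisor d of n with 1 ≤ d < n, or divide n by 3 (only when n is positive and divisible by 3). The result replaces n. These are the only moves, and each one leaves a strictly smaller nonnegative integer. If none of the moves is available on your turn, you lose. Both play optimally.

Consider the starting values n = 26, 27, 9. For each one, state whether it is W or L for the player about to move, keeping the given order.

Compute win/loss labels from the base case upward. A position with no move is L. Any other position is W if it can reach an L in one move, else L.
n=0: no move → L
n=1: no move → L
n=2: reaches L-position 1 → W
n=3: reaches L-position 1 → W
n=4: only reaches 2(W), 3(W), all W → L
n=5: reaches L-position 4 → W
n=6: reaches L-position 4 → W
n=7: only reaches 6(W), which is W → L
n=8: reaches L-position 4 → W
n=9: only reaches 3(W), 6(W), 8(W), all W → L
n=10: reaches L-position 9 → W
n=11: only reaches 10(W), which is W → L
n=12: reaches L-position 4 → W
n=13: only reaches 12(W), which is W → L
n=14: reaches L-position 7 → W
n=15: only reaches 5(W), 10(W), 12(W), 14(W), all W → L
n=16: reaches L-position 15 → W
n=17: only reaches 16(W), which is W → L
n=18: reaches L-position 9 → W
n=19: only reaches 18(W), which is W → L
n=20: reaches L-position 15 → W
n=21: reaches L-position 7 → W
n=22: reaches L-position 11 → W
n=23: only reaches 22(W), which is W → L
n=24: reaches L-position 23 → W
n=25: only reaches 20(W), 24(W), all W → L
n=26: reaches L-position 13 → W
n=27: reaches L-position 9 → W

26: W, 27: W, 9: L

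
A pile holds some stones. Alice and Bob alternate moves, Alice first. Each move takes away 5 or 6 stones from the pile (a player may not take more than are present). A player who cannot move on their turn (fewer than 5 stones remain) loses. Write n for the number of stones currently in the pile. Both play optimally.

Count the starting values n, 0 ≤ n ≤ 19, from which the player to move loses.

Label each position W (a win for the player to move) or L (a loss). A position with no legal move is L; any other position is W exactly when some move reaches an L, and L when every move reaches a W.
n=0: no move → L
n=1: no move → L
n=2: no move → L
n=3: no move → L
n=4: no move → L
n=5: →0(L), so W
n=6: →1(L), so W
n=7: →2(L), so W
n=8: →3(L), so W
n=9: →4(L), so W
n=10: →4(L), so W
n=11: →6(W), 5(W) — all W, so L
n=12: →7(W), 6(W) — all W, so L
n=13: →8(W), 7(W) — all W, so L
n=14: →9(W), 8(W) — all W, so L
n=15: →10(W), 9(W) — all W, so L
n=16: →11(L), so W
n=17: →12(L), so W
n=18: →13(L), so W
n=19: →14(L), so W
L entries with 0 ≤ n ≤ 19: n = 0, 1, 2, 3, 4, 11, 12, 13, 14, 15; that makes 10.

10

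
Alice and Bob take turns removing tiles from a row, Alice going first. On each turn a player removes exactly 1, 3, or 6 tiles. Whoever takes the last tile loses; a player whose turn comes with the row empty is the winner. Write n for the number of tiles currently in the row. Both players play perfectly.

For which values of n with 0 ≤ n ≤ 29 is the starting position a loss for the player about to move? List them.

Classify positions by backward induction: terminal positions (no move available) are W. From any other position, the mover wins iff some move reaches an L.
n=0: no move; the opponent has just taken the last tile and therefore loses → W
n=1: →0(W) only, which is W, so L
n=2: →1(L), so W
n=3: →2(W), 0(W) — all W, so L
n=4: →3(L), so W
n=5: →4(W), 2(W) — all W, so L
n=6: →5(L), so W
n=7: →1(L), so W
n=8: →5(L), so W
n=9: →3(L), so W
n=10: →9(W), 7(W), 4(W) — all W, so L
n=11: →10(L), so W
n=12: →11(W), 9(W), 6(W) — all W, so L
n=13: →12(L), so W
n=14: →13(W), 11(W), 8(W) — all W, so L
n=15: →14(L), so W
n=16: →10(L), so W
n=17: →14(L), so W
n=18: →12(L), so W
n=19: →18(W), 16(W), 13(W) — all W, so L
n=20: →19(L), so W
n=21: →20(W), 18(W), 15(W) — all W, so L
n=22: →21(L), so W
n=23: →22(W), 20(W), 17(W) — all W, so L
n=24: →23(L), so W
n=25: →19(L), so W
n=26: →23(L), so W
n=27: →21(L), so W
n=28: →27(W), 25(W), 22(W) — all W, so L
n=29: →28(L), so W
The losing starting values of n are exactly the entries labelled L in this table (10 of them).

1, 3, 5, 10, 12, 14, 19, 21, 23, 28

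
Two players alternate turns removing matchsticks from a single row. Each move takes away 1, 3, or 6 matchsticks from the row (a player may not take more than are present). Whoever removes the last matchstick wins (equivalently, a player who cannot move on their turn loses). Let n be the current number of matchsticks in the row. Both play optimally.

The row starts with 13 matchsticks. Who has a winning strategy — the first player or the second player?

Work bottom-up. With no move the player to move loses. Otherwise the position is W if at least one move leads to an L position for the opponent, and L if every move leads to a W.
n=0: no move → L
n=1: can move to 0, which is L ⇒ W
n=2: the only move is to 1(W), a W ⇒ L
n=3: can move to 2, which is L ⇒ W
n=4: moves to 3(W), 1(W); every one is W ⇒ L
n=5: can move to 4, which is L ⇒ W
n=6: can move to 0, which is L ⇒ W
n=7: can move to 4, which is L ⇒ W
n=8: can move to 2, which is L ⇒ W
n=9: moves to 8(W), 6(W), 3(W); every one is W ⇒ L
n=10: can move to 9, which is L ⇒ W
n=11: moves to 10(W), 8(W), 5(W); every one is W ⇒ L
n=12: can move to 11, which is L ⇒ W
n=13: moves to 12(W), 10(W), 7(W); every one is W ⇒ L
Every move from 13 reaches a W position, so the mover loses.

The second player wins.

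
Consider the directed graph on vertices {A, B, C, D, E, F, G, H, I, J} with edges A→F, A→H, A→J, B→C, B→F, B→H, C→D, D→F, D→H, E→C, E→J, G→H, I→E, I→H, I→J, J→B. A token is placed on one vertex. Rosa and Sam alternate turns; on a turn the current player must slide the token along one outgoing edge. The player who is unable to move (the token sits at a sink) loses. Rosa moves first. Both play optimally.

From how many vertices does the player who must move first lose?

Build the W/L table. Terminal = L. A non-terminal position is W if it has a move to some L; otherwise it is L.
Every edge goes from a vertex to one that appears earlier in the order H, F, D, C, B, J, E, I, A, G, so processing vertices in that order labels each vertex after all of its successors.
H: no outgoing edge → L
F: no outgoing edge → L
D: can move to F, which is L ⇒ W
C: the only move is to D(W), a W ⇒ L
B: can move to C, which is L ⇒ W
J: the only move is to B(W), a W ⇒ L
E: can move to J, which is L ⇒ W
I: can move to J, which is L ⇒ W
A: can move to J, which is L ⇒ W
G: can move to H, which is L ⇒ W
The L vertices are C, F, H, J; that is 4 in all.

4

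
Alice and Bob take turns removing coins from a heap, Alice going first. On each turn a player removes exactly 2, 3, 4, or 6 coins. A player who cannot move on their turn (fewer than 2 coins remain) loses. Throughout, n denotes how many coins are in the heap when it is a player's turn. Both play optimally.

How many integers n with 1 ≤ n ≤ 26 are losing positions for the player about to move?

Compute win/loss labels from the base case upward. A position with no move is L. Any other position is W if it can reach an L in one move, else L.
n=0: no move → L
n=1: no move → L
n=2: can move to 0, which is L ⇒ W
n=3: can move to 1, which is L ⇒ W
n=4: can move to 1, which is L ⇒ W
n=5: can move to 1, which is L ⇒ W
n=6: can move to 0, which is L ⇒ W
n=7: can move to 1, which is L ⇒ W
n=8: moves to 6(W), 5(W), 4(W), 2(W); every one is W ⇒ L
n=9: moves to 7(W), 6(W), 5(W), 3(W); every one is W ⇒ L
n=10: can move to 8, which is L ⇒ W
n=11: can move to 9, which is L ⇒ W
n=12: can move to 9, which is L ⇒ W
n=13: can move to 9, which is L ⇒ W
n=14: can move to 8, which is L ⇒ W
n=15: can move to 9, which is L ⇒ W
n=16: moves to 14(W), 13(W), 12(W), 10(W); every one is W ⇒ L
n=17: moves to 15(W), 14(W), 13(W), 11(W); every one is W ⇒ L
n=18: can move to 16, which is L ⇒ W
n=19: can move to 17, which is L ⇒ W
n=20: can move to 17, which is L ⇒ W
n=21: can move to 17, which is L ⇒ W
n=22: can move to 16, which is L ⇒ W
n=23: can move to 17, which is L ⇒ W
n=24: moves to 22(W), 21(W), 20(W), 18(W); every one is W ⇒ L
n=25: moves to 23(W), 22(W), 21(W), 19(W); every one is W ⇒ L
n=26: can move to 24, which is L ⇒ W
L entries with 1 ≤ n ≤ 26 (n=0 is outside the asked range and is not counted): n = 1, 8, 9, 16, 17, 24, 25; that makes 7.

7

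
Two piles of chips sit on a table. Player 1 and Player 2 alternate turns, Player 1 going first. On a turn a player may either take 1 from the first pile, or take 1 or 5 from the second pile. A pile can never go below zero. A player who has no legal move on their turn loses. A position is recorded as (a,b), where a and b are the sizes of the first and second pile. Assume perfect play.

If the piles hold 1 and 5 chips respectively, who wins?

Use the standard recursion: the mover loses at a terminal position; elsewhere, the mover wins exactly when some move hands the opponent an L position.
No move ever increases a pile, so every position that can arise here has a ≤ 1 and b ≤ 5; it is enough to label the cells with 0 ≤ a ≤ 1 and 0 ≤ b ≤ 5.
Every move lowers a or b (never raises either), so fill the grid row by row in increasing a, and left to right within a row: each cell's successors are then already labelled.
      b=0  b=1  b=2  b=3  b=4  b=5
a=0:    L    W    L    W    L    W
a=1:    W    L    W    L    W    L
Cells with no legal move (terminal, hence L): (0,0).
The remaining L cells, each justified by listing all of its moves:
(0,2): L (sole option (0,1)(W) is W)
(0,4): L (sole option (0,3)(W) is W)
(1,1): L (options (0,1)(W), (1,0)(W) are all W)
(1,3): L (options (0,3)(W), (1,2)(W) are all W)
(1,5): L (options (0,5)(W), (1,4)(W), (1,0)(W) are all W)
Every other cell has at least one move into one of the L cells above, so it is W.
Every move from (1,5) reaches a W position, so the mover loses.

Player 2 wins.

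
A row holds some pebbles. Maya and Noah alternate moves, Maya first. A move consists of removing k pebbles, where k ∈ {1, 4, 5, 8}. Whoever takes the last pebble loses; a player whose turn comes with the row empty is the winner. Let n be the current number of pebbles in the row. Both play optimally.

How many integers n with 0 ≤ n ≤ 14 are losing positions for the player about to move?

Classify positions by backward induction: terminal positions (no move available) are W. From any other position, the mover wins iff some move reaches an L.
n=0: no move; the opponent has just taken the last pebble and therefore loses → W
n=1: the only move is to 0(W), a W ⇒ L
n=2: can move to 1, which is L ⇒ W
n=3: the only move is to 2(W), a W ⇒ L
n=4: can move to 3, which is L ⇒ W
n=5: can move to 1, which is L ⇒ W
n=6: can move to 1, which is L ⇒ W
n=7: can move to 3, which is L ⇒ W
n=8: can move to 3, which is L ⇒ W
n=9: can move to 1, which is L ⇒ W
n=10: moves to 9(W), 6(W), 5(W), 2(W); every one is W ⇒ L
n=11: can move to 10, which is L ⇒ W
n=12: moves to 11(W), 8(W), 7(W), 4(W); every one is W ⇒ L
n=13: can move to 12, which is L ⇒ W
n=14: can move to 10, which is L ⇒ W
L entries with 0 ≤ n ≤ 14: n = 1, 3, 10, 12; that makes 4.

4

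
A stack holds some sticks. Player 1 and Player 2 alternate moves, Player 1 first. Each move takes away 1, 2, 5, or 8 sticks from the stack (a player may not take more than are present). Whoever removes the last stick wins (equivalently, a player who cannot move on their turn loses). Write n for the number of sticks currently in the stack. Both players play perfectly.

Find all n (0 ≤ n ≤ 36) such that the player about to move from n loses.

Work bottom-up. With no move the player to move loses. Otherwise the position is W if at least one move leads to an L position for the opponent, and L if every move leads to a W.
n=0: no move → L
n=1: →0(L), so W
n=2: →0(L), so W
n=3: →2(W), 1(W) — all W, so L
n=4: →3(L), so W
n=5: →3(L), so W
n=6: →5(W), 4(W), 1(W) — all W, so L
n=7: →6(L), so W
n=8: →6(L), so W
n=9: →8(W), 7(W), 4(W), 1(W) — all W, so L
n=10: →9(L), so W
n=11: →9(L), so W
n=12: →11(W), 10(W), 7(W), 4(W) — all W, so L
n=13: →12(L), so W
n=14: →12(L), so W
n=15: →14(W), 13(W), 10(W), 7(W) — all W, so L
n=16: →15(L), so W
n=17: →15(L), so W
n=18: →17(W), 16(W), 13(W), 10(W) — all W, so L
n=19: →18(L), so W
n=20: →18(L), so W
n=21: →20(W), 19(W), 16(W), 13(W) — all W, so L
n=22: →21(L), so W
n=23: →21(L), so W
n=24: →23(W), 22(W), 19(W), 16(W) — all W, so L
n=25: →24(L), so W
n=26: →24(L), so W
n=27: →26(W), 25(W), 22(W), 19(W) — all W, so L
n=28: →27(L), so W
n=29: →27(L), so W
n=30: →29(W), 28(W), 25(W), 22(W) — all W, so L
n=31: →30(L), so W
n=32: →30(L), so W
n=33: →32(W), 31(W), 28(W), 25(W) — all W, so L
n=34: →33(L), so W
n=35: →33(L), so W
n=36: →35(W), 34(W), 31(W), 28(W) — all W, so L
Reading off the rows marked L gives the requested list; there are 13 such values of n.

0, 3, 6, 9, 12, 15, 18, 21, 24, 27, 30, 33, 36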